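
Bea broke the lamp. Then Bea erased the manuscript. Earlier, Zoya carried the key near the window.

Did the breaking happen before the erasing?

yes

The narrative orders the breaking before the erasing.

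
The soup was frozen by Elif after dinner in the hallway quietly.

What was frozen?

the soup

'the soup' marks the patient of the freezing event.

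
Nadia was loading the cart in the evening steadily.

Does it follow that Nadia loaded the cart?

'was loading' is progressive; for an accomplishment like 'load the cart', it doesn't entail completion.

no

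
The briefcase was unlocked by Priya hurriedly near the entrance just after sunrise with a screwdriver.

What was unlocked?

the briefcase

'the briefcase' marks the patient of the unlocking event.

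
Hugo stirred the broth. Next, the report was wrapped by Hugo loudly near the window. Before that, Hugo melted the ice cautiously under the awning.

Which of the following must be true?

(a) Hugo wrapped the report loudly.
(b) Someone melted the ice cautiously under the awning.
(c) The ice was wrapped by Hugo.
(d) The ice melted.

(a), (b), (d)

(a) Entailed — every conjunct here is already in the original wrapping event.
(b) Entailed — generalizing the agent leaves a sub-description the original still satisfies.
(c) Not entailed — Hugo wrapped the report, not the ice; the ice belongs to the melting event.
(d) Entailed — 'Hugo melted the ice' is causative; it entails the inchoative 'the ice melted'.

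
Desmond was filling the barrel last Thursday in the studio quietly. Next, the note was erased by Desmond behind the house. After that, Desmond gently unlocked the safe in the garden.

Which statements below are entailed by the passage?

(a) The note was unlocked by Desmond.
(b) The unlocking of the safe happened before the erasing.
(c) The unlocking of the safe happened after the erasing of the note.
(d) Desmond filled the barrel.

(c)

(a) Not entailed — Desmond unlocked the safe, not the note; the note belongs to the erasing event.
(b) Not entailed — the narrative places the erasing before the unlocking, not after.
(c) Entailed — the narrative places the erasing before the unlocking.
(d) Not entailed — 'was filling' is progressive on an accomplishment; it does not entail the completed 'filled'.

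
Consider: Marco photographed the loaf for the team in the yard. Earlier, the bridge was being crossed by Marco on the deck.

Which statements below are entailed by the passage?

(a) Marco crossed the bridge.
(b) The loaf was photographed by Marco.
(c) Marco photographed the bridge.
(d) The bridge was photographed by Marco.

(a) Not entailed — 'was crossing' is progressive on an accomplishment; it does not entail the completed 'crossed'.
(b) Entailed — this follows by dropping conjuncts from the photographing event's description.
(c) Not entailed — Marco photographed the loaf, not the bridge; the bridge belongs to the crossing event.
(d) Not entailed — Marco photographed the loaf, not the bridge; the bridge belongs to the crossing event.

(b)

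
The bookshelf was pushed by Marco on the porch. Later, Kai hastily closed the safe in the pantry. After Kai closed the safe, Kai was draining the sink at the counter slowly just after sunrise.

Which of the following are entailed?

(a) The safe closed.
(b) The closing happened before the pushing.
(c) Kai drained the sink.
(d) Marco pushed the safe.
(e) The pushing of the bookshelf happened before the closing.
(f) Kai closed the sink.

(a) Entailed — 'Kai closed the safe' is causative; it entails the inchoative 'the safe closed'.
(b) Not entailed — the narrative places the pushing before the closing, not after.
(c) Not entailed — 'was draining' is progressive on an accomplishment; it does not entail the completed 'drained'.
(d) Not entailed — Marco pushed the bookshelf, not the safe; the safe belongs to the closing event.
(e) Entailed — the narrative places the pushing before the closing.
(f) Not entailed — Kai closed the safe, not the sink; the sink belongs to the draining event.

(a), (e)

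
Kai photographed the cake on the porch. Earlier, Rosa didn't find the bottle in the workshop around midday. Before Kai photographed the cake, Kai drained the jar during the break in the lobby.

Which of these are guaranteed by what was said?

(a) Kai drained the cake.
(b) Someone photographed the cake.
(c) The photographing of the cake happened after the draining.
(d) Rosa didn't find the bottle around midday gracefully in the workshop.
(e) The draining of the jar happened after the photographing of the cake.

(b), (c), (d)

(a) Not entailed — Kai drained the jar, not the cake; the cake belongs to the photographing event.
(b) Entailed — this follows by dropping conjuncts from the photographing event's description.
(c) Entailed — the narrative places the draining before the photographing.
(d) Entailed — under negation, adding a further restriction is entailed: if no such finding event occurred, none occurred gracefully either.
(e) Not entailed — the narrative places the draining before the photographing, not after.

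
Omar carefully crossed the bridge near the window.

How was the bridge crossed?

'carefully' marks the manner of the crossing event.

carefully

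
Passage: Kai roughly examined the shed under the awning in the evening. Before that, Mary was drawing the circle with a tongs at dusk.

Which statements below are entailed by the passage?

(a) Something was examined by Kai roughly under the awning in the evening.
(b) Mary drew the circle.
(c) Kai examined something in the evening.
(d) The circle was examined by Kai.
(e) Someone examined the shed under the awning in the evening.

(a), (c), (e)

(a) Entailed — every conjunct here is already in the original examining event.
(b) Not entailed — 'was drawing' is progressive on an accomplishment; it does not entail the completed 'drew'.
(c) Entailed — dropping 'roughly', 'under the awning' and generalizing the patient leaves a sub-description the original still satisfies.
(d) Not entailed — Kai examined the shed, not the circle; the circle belongs to the drawing event.
(e) Entailed — the original entails any weakening of itself; this just drops 'roughly' and generalizes the agent.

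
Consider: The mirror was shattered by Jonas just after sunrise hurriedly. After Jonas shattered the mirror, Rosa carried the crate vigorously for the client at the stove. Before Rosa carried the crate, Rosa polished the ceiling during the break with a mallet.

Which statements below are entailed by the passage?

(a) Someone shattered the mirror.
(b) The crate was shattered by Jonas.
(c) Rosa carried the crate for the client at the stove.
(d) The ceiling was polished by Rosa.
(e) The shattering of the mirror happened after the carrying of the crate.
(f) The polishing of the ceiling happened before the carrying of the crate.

(a) Entailed — this follows by dropping conjuncts from the shattering event's description.
(b) Not entailed — Jonas shattered the mirror, not the crate; the crate belongs to the carrying event.
(c) Entailed — dropping 'vigorously' leaves a sub-description the original still satisfies.
(d) Entailed — every conjunct here is already in the original polishing event.
(e) Not entailed — the narrative places the shattering before the carrying, not after.
(f) Entailed — the narrative places the polishing before the carrying.

(a), (c), (d), (f)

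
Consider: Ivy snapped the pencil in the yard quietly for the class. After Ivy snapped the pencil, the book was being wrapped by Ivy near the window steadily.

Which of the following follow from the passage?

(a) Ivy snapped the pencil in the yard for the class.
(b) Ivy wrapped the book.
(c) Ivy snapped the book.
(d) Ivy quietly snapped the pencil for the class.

(a), (d)

(a) Entailed — dropping 'quietly' leaves a sub-description the original still satisfies.
(b) Not entailed — 'was wrapping' is progressive on an accomplishment; it does not entail the completed 'wrapped'.
(c) Not entailed — Ivy snapped the pencil, not the book; the book belongs to the wrapping event.
(d) Entailed — dropping 'in the yard' leaves a sub-description the original still satisfies.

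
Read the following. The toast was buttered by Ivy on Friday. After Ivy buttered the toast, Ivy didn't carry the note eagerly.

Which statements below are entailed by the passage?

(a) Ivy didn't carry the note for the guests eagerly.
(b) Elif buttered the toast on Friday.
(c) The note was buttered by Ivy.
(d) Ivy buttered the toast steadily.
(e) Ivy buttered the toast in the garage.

(a)

(a) Entailed — under negation, adding a further restriction is entailed: if no such carrying event occurred, none occurred for the guests either.
(b) Not entailed — the passage has Ivy buttering the toast, not Elif.
(c) Not entailed — Ivy buttered the toast, not the note; the note belongs to the carrying event.
(d) Not entailed — 'steadily' adds information not in the original event.
(e) Not entailed — 'in the garage' adds information not in the original event.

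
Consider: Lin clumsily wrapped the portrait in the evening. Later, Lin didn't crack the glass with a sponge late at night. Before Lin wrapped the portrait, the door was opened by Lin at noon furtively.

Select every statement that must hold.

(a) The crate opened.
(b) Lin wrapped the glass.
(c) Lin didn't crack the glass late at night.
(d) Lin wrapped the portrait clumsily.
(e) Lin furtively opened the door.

(a) Not entailed — the door is what opened, not the crate.
(b) Not entailed — Lin wrapped the portrait, not the glass; the glass belongs to the cracking event.
(c) Not entailed — dropping 'with a sponge' under negation is not valid — the original leaves open that Lin cracked the glass some other way.
(d) Entailed — this follows by dropping conjuncts from the wrapping event's description.
(e) Entailed — dropping 'at noon' leaves a sub-description the original still satisfies.

(d), (e)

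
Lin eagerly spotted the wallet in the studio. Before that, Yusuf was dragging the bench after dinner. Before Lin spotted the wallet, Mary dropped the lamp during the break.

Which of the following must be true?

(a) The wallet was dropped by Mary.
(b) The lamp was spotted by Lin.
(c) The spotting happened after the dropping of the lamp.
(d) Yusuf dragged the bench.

(a) Not entailed — Mary dropped the lamp, not the wallet; the wallet belongs to the spotting event.
(b) Not entailed — Lin spotted the wallet, not the lamp; the lamp belongs to the dropping event.
(c) Entailed — the narrative places the dropping before the spotting.
(d) Entailed — 'drag' is an activity; 'was dragging' entails that some dragging happened, so 'dragged' holds.

(c), (d)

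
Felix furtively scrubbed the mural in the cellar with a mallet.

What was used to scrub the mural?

'with a mallet' marks the instrument of the scrubbing event.

a mallet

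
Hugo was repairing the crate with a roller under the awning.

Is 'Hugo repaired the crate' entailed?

'was repairing' is progressive; for an accomplishment like 'repair the crate', it doesn't entail completion.

no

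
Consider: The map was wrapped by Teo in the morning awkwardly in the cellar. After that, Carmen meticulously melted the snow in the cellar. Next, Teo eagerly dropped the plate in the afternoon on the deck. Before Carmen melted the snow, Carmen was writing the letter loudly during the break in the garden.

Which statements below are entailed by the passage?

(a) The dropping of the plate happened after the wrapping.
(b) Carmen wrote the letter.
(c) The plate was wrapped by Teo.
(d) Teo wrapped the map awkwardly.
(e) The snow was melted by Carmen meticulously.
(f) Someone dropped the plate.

(a) Entailed — the narrative places the wrapping before the dropping.
(b) Not entailed — 'was writing' is progressive on an accomplishment; it does not entail the completed 'wrote'.
(c) Not entailed — Teo wrapped the map, not the plate; the plate belongs to the dropping event.
(d) Entailed — every conjunct here is already in the original wrapping event.
(e) Entailed — the original entails any weakening of itself; this just drops 'in the cellar'.
(f) Entailed — this follows by dropping conjuncts from the dropping event's description.

(a), (d), (e), (f)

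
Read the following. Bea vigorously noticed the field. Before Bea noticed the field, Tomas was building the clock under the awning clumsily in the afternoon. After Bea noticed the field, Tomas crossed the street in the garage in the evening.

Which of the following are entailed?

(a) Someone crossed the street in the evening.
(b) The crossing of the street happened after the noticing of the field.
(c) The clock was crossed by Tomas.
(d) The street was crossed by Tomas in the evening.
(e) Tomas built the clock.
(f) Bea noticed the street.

(a), (b), (d)

(a) Entailed — every conjunct here is already in the original crossing event.
(b) Entailed — the narrative places the noticing before the crossing.
(c) Not entailed — Tomas crossed the street, not the clock; the clock belongs to the building event.
(d) Entailed — every conjunct here is already in the original crossing event.
(e) Not entailed — 'was building' is progressive on an accomplishment; it does not entail the completed 'built'.
(f) Not entailed — Bea noticed the field, not the street; the street belongs to the crossing event.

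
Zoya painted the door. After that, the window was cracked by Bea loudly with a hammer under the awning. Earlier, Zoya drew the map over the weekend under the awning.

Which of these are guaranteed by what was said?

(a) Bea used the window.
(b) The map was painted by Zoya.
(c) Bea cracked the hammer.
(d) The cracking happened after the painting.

(d)

(a) Not entailed — the window is the patient, not an instrument — Bea used a hammer.
(b) Not entailed — Zoya painted the door, not the map; the map belongs to the drawing event.
(c) Not entailed — the hammer is the instrument, not what was cracked.
(d) Entailed — the narrative places the painting before the cracking.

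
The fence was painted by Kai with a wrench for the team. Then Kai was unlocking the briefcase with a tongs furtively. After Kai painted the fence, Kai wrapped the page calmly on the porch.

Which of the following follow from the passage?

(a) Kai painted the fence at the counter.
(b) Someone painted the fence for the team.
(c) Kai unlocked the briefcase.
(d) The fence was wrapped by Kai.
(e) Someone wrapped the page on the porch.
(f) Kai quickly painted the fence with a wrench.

(a) Not entailed — 'at the counter' adds information not in the original event.
(b) Entailed — every conjunct here is already in the original painting event.
(c) Not entailed — 'was unlocking' is progressive on an accomplishment; it does not entail the completed 'unlocked'.
(d) Not entailed — Kai wrapped the page, not the fence; the fence belongs to the painting event.
(e) Entailed — dropping 'calmly' and generalizing the agent leaves a sub-description the original still satisfies.
(f) Not entailed — 'quickly' adds information not in the original event.

(b), (e)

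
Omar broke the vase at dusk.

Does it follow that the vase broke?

'Omar broke the vase' is the causative; it entails the inchoative 'the vase broke'.

yes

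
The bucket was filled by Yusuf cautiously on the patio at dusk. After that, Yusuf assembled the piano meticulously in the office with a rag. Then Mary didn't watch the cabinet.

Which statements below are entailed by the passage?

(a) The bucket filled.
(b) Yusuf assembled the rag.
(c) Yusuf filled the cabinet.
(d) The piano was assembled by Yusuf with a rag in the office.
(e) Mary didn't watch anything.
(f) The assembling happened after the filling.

(a), (d), (f)

(a) Entailed — 'Yusuf filled the bucket' is causative; it entails the inchoative 'the bucket filled'.
(b) Not entailed — the rag is the instrument, not what was assembled.
(c) Not entailed — Yusuf filled the bucket, not the cabinet; the cabinet belongs to the watching event.
(d) Entailed — every conjunct here is already in the original assembling event.
(e) Not entailed — the original only denies this specific event; Mary may have watched something else.
(f) Entailed — the narrative places the filling before the assembling.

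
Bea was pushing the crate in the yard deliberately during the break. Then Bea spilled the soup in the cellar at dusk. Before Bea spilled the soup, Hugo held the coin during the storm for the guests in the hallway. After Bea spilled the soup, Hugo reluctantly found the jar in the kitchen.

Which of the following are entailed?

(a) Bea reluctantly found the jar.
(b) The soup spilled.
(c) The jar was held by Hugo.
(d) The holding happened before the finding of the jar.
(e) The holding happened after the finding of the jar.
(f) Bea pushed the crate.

(a) Not entailed — the passage has Hugo finding the jar, not Bea.
(b) Entailed — 'Bea spilled the soup' is causative; it entails the inchoative 'the soup spilled'.
(c) Not entailed — Hugo held the coin, not the jar; the jar belongs to the finding event.
(d) Entailed — the narrative places the holding before the finding.
(e) Not entailed — the narrative places the holding before the finding, not after.
(f) Entailed — 'push' is an activity; 'was pushing' entails that some pushing happened, so 'pushed' holds.

(b), (d), (f)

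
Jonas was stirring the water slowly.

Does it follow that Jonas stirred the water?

'stir' is atelic; if Jonas was stirring the water, then Jonas stirred the water (for some time).

yes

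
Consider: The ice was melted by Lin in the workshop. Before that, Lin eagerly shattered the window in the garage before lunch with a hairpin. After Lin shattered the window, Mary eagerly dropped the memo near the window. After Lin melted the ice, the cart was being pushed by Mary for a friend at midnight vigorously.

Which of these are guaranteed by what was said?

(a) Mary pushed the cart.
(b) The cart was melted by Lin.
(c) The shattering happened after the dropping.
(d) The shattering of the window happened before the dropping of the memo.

(a) Entailed — 'push' is an activity; 'was pushing' entails that some pushing happened, so 'pushed' holds.
(b) Not entailed — Lin melted the ice, not the cart; the cart belongs to the pushing event.
(c) Not entailed — the narrative places the shattering before the dropping, not after.
(d) Entailed — the narrative places the shattering before the dropping.

(a), (d)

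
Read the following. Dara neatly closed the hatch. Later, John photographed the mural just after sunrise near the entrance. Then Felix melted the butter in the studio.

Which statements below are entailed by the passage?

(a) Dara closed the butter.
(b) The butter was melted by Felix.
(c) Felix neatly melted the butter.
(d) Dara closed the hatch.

(a) Not entailed — Dara closed the hatch, not the butter; the butter belongs to the melting event.
(b) Entailed — dropping 'in the studio' leaves a sub-description the original still satisfies.
(c) Not entailed — 'neatly' adds information not in the original event.
(d) Entailed — every conjunct here is already in the original closing event.

(b), (d)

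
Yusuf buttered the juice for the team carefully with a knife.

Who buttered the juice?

Yusuf

'Yusuf' marks the agent of the buttering event.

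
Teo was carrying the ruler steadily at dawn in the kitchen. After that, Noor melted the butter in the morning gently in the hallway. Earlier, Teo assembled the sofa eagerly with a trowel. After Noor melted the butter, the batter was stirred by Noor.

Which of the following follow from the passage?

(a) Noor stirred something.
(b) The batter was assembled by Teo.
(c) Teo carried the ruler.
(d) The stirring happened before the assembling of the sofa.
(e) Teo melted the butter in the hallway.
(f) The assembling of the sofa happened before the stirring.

(a) Entailed — the original entails any weakening of itself; this just generalizes the patient.
(b) Not entailed — Teo assembled the sofa, not the batter; the batter belongs to the stirring event.
(c) Entailed — 'carry' is an activity; 'was carrying' entails that some carrying happened, so 'carried' holds.
(d) Not entailed — the narrative places the assembling before the stirring, not after.
(e) Not entailed — the passage has Noor melting the butter, not Teo.
(f) Entailed — the narrative places the assembling before the stirring.

(a), (c), (f)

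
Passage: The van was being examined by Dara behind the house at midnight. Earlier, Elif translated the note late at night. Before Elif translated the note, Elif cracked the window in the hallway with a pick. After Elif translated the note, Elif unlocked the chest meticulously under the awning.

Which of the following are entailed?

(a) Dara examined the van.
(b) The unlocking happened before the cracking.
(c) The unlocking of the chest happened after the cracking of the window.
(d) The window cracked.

(a), (c), (d)

(a) Entailed — 'examine' is an activity; 'was examining' entails that some examining happened, so 'examined' holds.
(b) Not entailed — the narrative places the cracking before the unlocking, not after.
(c) Entailed — the narrative places the cracking before the unlocking.
(d) Entailed — 'Elif cracked the window' is causative; it entails the inchoative 'the window cracked'.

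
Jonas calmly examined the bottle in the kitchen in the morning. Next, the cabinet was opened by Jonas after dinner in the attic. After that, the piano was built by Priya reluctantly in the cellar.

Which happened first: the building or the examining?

The connectives place the examining before the building.

the examining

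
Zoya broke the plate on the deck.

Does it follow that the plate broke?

yes

'Zoya broke the plate' is the causative; it entails the inchoative 'the plate broke'.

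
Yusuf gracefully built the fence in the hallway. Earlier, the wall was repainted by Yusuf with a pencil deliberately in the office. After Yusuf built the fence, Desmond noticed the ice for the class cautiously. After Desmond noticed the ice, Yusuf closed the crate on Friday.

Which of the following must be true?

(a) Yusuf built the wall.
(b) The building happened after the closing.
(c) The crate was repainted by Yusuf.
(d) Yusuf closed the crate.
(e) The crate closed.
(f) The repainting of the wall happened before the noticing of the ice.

(d), (e), (f)

(a) Not entailed — Yusuf built the fence, not the wall; the wall belongs to the repainting event.
(b) Not entailed — the narrative places the building before the closing, not after.
(c) Not entailed — Yusuf repainted the wall, not the crate; the crate belongs to the closing event.
(d) Entailed — every conjunct here is already in the original closing event.
(e) Entailed — 'Yusuf closed the crate' is causative; it entails the inchoative 'the crate closed'.
(f) Entailed — the narrative places the repainting before the noticing.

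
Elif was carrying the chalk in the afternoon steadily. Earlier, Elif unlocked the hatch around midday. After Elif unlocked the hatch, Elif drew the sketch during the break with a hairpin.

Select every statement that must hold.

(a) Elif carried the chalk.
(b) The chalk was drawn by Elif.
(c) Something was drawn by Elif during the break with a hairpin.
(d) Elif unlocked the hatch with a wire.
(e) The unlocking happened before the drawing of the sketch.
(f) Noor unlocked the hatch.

(a) Entailed — 'carry' is an activity; 'was carrying' entails that some carrying happened, so 'carried' holds.
(b) Not entailed — Elif drew the sketch, not the chalk; the chalk belongs to the carrying event.
(c) Entailed — generalizing the patient leaves a sub-description the original still satisfies.
(d) Not entailed — 'with a wire' adds information not in the original event.
(e) Entailed — the narrative places the unlocking before the drawing.
(f) Not entailed — the passage has Elif unlocking the hatch, not Noor.

(a), (c), (e)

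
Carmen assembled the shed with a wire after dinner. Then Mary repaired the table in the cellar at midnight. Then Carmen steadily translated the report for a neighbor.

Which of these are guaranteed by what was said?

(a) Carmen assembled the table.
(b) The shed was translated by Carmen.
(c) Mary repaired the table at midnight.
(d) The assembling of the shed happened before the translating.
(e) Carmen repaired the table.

(c), (d)

(a) Not entailed — Carmen assembled the shed, not the table; the table belongs to the repairing event.
(b) Not entailed — Carmen translated the report, not the shed; the shed belongs to the assembling event.
(c) Entailed — dropping 'in the cellar' leaves a sub-description the original still satisfies.
(d) Entailed — the narrative places the assembling before the translating.
(e) Not entailed — the passage has Mary repairing the table, not Carmen.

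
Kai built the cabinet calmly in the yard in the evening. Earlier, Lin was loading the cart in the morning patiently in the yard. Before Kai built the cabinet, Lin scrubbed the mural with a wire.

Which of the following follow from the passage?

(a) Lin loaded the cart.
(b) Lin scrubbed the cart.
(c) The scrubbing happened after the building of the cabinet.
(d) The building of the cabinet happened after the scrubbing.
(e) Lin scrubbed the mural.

(a) Not entailed — 'was loading' is progressive on an accomplishment; it does not entail the completed 'loaded'.
(b) Not entailed — Lin scrubbed the mural, not the cart; the cart belongs to the loading event.
(c) Not entailed — the narrative places the scrubbing before the building, not after.
(d) Entailed — the narrative places the scrubbing before the building.
(e) Entailed — dropping 'with a wire' leaves a sub-description the original still satisfies.

(d), (e)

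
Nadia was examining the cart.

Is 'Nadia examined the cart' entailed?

'examine' is atelic; if Nadia was examining the cart, then Nadia examined the cart (for some time).

yes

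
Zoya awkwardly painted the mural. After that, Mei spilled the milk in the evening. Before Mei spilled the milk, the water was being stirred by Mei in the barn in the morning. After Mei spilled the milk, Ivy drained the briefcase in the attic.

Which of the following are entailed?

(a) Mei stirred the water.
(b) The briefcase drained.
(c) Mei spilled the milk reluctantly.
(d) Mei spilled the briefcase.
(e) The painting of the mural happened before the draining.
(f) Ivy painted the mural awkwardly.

(a), (b), (e)

(a) Entailed — 'stir' is an activity; 'was stirring' entails that some stirring happened, so 'stirred' holds.
(b) Entailed — 'Ivy drained the briefcase' is causative; it entails the inchoative 'the briefcase drained'.
(c) Not entailed — 'reluctantly' adds information not in the original event.
(d) Not entailed — Mei spilled the milk, not the briefcase; the briefcase belongs to the draining event.
(e) Entailed — the narrative places the painting before the draining.
(f) Not entailed — the passage has Zoya painting the mural, not Ivy.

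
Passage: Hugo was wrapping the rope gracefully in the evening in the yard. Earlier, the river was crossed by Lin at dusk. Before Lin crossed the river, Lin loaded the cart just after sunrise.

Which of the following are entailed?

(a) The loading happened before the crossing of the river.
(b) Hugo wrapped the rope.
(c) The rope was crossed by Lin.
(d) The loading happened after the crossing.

(a) Entailed — the narrative places the loading before the crossing.
(b) Not entailed — 'was wrapping' is progressive on an accomplishment; it does not entail the completed 'wrapped'.
(c) Not entailed — Lin crossed the river, not the rope; the rope belongs to the wrapping event.
(d) Not entailed — the narrative places the loading before the crossing, not after.

(a)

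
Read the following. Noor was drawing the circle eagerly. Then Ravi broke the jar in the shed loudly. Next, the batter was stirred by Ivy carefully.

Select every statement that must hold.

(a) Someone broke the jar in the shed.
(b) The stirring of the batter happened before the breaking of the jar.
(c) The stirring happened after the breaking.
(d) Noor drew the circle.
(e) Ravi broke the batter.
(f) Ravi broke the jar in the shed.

(a), (c), (f)

(a) Entailed — every conjunct here is already in the original breaking event.
(b) Not entailed — the narrative places the breaking before the stirring, not after.
(c) Entailed — the narrative places the breaking before the stirring.
(d) Not entailed — 'was drawing' is progressive on an accomplishment; it does not entail the completed 'drew'.
(e) Not entailed — Ravi broke the jar, not the batter; the batter belongs to the stirring event.
(f) Entailed — every conjunct here is already in the original breaking event.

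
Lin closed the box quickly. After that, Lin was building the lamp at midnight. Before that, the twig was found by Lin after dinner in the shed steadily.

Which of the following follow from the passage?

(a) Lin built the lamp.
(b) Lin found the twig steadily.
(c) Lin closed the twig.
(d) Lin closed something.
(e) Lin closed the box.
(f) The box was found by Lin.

(a) Not entailed — 'was building' is progressive on an accomplishment; it does not entail the completed 'built'.
(b) Entailed — the original entails any weakening of itself; this just drops 'after dinner', 'in the shed'.
(c) Not entailed — Lin closed the box, not the twig; the twig belongs to the finding event.
(d) Entailed — the original entails any weakening of itself; this just drops 'quickly' and generalizes the patient.
(e) Entailed — dropping 'quickly' leaves a sub-description the original still satisfies.
(f) Not entailed — Lin found the twig, not the box; the box belongs to the closing event.

(b), (d), (e)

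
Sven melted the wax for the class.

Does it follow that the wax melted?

'Sven melted the wax' is the causative; it entails the inchoative 'the wax melted'.

yes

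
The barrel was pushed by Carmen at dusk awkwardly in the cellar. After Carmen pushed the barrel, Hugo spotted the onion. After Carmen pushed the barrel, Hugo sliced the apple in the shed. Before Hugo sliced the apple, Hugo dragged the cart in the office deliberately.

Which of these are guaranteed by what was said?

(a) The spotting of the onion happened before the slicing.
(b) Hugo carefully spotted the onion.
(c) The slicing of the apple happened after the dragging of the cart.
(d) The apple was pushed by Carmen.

(a) Not entailed — the narrative doesn't order the spotting relative to the slicing.
(b) Not entailed — 'carefully' adds information not in the original event.
(c) Entailed — the narrative places the dragging before the slicing.
(d) Not entailed — Carmen pushed the barrel, not the apple; the apple belongs to the slicing event.

(c)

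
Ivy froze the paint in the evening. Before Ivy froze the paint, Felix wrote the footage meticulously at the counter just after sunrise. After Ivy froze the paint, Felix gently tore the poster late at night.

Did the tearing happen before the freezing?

no

The narrative orders the freezing before the tearing.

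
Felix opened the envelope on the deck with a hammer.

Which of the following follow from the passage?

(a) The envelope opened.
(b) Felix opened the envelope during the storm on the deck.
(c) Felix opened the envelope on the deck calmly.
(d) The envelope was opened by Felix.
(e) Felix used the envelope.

(a), (d)

(a) Entailed — 'Felix opened the envelope' is causative; it entails the inchoative 'the envelope opened'.
(b) Not entailed — 'during the storm' adds information not in the original event.
(c) Not entailed — 'calmly' adds information not in the original event.
(d) Entailed — the original entails any weakening of itself; this just drops 'on the deck', 'with a hammer'.
(e) Not entailed — the envelope is the patient, not an instrument — Felix used a hammer.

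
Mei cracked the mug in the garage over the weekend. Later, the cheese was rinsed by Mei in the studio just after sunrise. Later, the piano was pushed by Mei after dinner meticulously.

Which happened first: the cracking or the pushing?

The connectives place the cracking before the pushing.

the cracking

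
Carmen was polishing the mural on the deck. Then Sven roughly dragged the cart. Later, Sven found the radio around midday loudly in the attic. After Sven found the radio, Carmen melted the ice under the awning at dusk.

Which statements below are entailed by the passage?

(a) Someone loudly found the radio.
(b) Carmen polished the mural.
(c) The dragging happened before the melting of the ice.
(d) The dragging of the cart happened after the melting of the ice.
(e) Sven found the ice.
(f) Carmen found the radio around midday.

(a), (b), (c)

(a) Entailed — every conjunct here is already in the original finding event.
(b) Entailed — 'polish' is an activity; 'was polishing' entails that some polishing happened, so 'polished' holds.
(c) Entailed — the narrative places the dragging before the melting.
(d) Not entailed — the narrative places the dragging before the melting, not after.
(e) Not entailed — Sven found the radio, not the ice; the ice belongs to the melting event.
(f) Not entailed — the passage has Sven finding the radio, not Carmen.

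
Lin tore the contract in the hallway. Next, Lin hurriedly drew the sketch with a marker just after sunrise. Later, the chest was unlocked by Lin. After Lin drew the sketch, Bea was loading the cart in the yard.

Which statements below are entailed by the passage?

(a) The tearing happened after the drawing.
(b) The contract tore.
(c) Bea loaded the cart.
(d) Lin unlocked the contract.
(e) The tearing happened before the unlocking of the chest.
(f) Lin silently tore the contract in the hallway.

(b), (e)

(a) Not entailed — the narrative places the tearing before the drawing, not after.
(b) Entailed — 'Lin tore the contract' is causative; it entails the inchoative 'the contract tore'.
(c) Not entailed — 'was loading' is progressive on an accomplishment; it does not entail the completed 'loaded'.
(d) Not entailed — Lin unlocked the chest, not the contract; the contract belongs to the tearing event.
(e) Entailed — the narrative places the tearing before the unlocking.
(f) Not entailed — 'silently' adds information not in the original event.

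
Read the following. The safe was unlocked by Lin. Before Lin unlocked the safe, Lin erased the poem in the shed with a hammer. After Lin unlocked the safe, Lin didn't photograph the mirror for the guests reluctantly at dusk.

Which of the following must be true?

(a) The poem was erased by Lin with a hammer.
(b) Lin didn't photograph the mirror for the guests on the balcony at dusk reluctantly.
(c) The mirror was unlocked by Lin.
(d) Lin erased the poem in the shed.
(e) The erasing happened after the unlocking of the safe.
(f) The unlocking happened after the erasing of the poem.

(a) Entailed — the original entails any weakening of itself; this just drops 'in the shed'.
(b) Entailed — under negation, adding a further restriction is entailed: if no such photographing event occurred, none occurred on the balcony either.
(c) Not entailed — Lin unlocked the safe, not the mirror; the mirror belongs to the photographing event.
(d) Entailed — the original entails any weakening of itself; this just drops 'with a hammer'.
(e) Not entailed — the narrative places the erasing before the unlocking, not after.
(f) Entailed — the narrative places the erasing before the unlocking.

(a), (b), (d), (f)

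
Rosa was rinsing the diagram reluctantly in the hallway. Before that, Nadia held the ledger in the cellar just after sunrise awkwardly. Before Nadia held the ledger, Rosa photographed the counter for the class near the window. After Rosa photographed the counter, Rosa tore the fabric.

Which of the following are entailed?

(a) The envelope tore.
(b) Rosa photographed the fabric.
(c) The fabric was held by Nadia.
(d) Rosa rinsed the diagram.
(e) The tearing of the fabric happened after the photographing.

(d), (e)

(a) Not entailed — the fabric is what tore, not the envelope.
(b) Not entailed — Rosa photographed the counter, not the fabric; the fabric belongs to the tearing event.
(c) Not entailed — Nadia held the ledger, not the fabric; the fabric belongs to the tearing event.
(d) Entailed — 'rinse' is an activity; 'was rinsing' entails that some rinsing happened, so 'rinsed' holds.
(e) Entailed — the narrative places the photographing before the tearing.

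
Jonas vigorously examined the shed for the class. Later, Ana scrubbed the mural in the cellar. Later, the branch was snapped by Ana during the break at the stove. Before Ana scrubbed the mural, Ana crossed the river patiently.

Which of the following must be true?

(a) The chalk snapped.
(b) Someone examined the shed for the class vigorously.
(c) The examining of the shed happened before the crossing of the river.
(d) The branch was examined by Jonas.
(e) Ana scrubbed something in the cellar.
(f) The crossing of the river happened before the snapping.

(b), (e), (f)

(a) Not entailed — the branch is what snapped, not the chalk.
(b) Entailed — every conjunct here is already in the original examining event.
(c) Not entailed — the narrative doesn't order the examining relative to the crossing.
(d) Not entailed — Jonas examined the shed, not the branch; the branch belongs to the snapping event.
(e) Entailed — this follows by dropping conjuncts from the scrubbing event's description.
(f) Entailed — the narrative places the crossing before the snapping.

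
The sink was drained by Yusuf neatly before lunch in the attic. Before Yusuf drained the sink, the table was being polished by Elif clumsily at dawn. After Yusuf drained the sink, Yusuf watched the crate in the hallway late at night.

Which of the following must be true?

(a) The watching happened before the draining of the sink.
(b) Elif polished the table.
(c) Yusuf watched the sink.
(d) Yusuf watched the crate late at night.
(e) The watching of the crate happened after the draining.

(a) Not entailed — the narrative places the draining before the watching, not after.
(b) Entailed — 'polish' is an activity; 'was polishing' entails that some polishing happened, so 'polished' holds.
(c) Not entailed — Yusuf watched the crate, not the sink; the sink belongs to the draining event.
(d) Entailed — this follows by dropping conjuncts from the watching event's description.
(e) Entailed — the narrative places the draining before the watching.

(b), (d), (e)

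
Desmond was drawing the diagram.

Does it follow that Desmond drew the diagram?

'was drawing' is progressive; for an accomplishment like 'draw the diagram', it doesn't entail completion.

no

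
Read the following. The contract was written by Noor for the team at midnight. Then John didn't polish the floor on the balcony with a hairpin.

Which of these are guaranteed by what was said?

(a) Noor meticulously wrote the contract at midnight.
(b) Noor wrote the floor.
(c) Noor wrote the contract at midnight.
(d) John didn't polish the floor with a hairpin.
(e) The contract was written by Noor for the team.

(a) Not entailed — 'meticulously' adds information not in the original event.
(b) Not entailed — Noor wrote the contract, not the floor; the floor belongs to the polishing event.
(c) Entailed — this follows by dropping conjuncts from the writing event's description.
(d) Not entailed — dropping 'on the balcony' under negation is not valid — the original leaves open that John polished the floor some other way.
(e) Entailed — every conjunct here is already in the original writing event.

(c), (e)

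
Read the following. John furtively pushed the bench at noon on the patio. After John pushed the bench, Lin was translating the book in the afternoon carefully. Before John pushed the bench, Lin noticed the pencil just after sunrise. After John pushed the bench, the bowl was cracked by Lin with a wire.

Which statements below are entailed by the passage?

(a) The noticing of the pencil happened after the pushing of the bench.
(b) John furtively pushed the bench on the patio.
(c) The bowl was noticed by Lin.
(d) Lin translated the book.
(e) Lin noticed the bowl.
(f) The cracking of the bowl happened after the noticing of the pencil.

(b), (f)

(a) Not entailed — the narrative places the noticing before the pushing, not after.
(b) Entailed — every conjunct here is already in the original pushing event.
(c) Not entailed — Lin noticed the pencil, not the bowl; the bowl belongs to the cracking event.
(d) Not entailed — 'was translating' is progressive on an accomplishment; it does not entail the completed 'translated'.
(e) Not entailed — Lin noticed the pencil, not the bowl; the bowl belongs to the cracking event.
(f) Entailed — the narrative places the noticing before the cracking.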